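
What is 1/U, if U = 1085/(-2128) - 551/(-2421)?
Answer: -735984/207751 ≈ -3.5426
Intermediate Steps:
U = -207751/735984 (U = 1085*(-1/2128) - 551*(-1/2421) = -155/304 + 551/2421 = -207751/735984 ≈ -0.28228)
1/U = 1/(-207751/735984) = -735984/207751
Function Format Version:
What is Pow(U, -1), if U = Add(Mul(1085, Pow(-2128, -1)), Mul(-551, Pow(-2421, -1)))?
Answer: Rational(-735984, 207751) ≈ -3.5426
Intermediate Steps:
U = Rational(-207751, 735984) (U = Add(Mul(1085, Rational(-1, 2128)), Mul(-551, Rational(-1, 2421))) = Add(Rational(-155, 304), Rational(551, 2421)) = Rational(-207751, 735984) ≈ -0.28228)
Pow(U, -1) = Pow(Rational(-207751, 735984), -1) = Rational(-735984, 207751)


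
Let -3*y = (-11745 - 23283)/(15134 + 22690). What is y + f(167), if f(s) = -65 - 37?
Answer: -320531/3152 ≈ -101.69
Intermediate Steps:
f(s) = -102
y = 973/3152 (y = -(-11745 - 23283)/(3*(15134 + 22690)) = -(-11676)/37824 = -⅓*(-2919/3152) = 973/3152 ≈ 0.30869)
y + f(167) = 973/3152 - 102 = -320531/3152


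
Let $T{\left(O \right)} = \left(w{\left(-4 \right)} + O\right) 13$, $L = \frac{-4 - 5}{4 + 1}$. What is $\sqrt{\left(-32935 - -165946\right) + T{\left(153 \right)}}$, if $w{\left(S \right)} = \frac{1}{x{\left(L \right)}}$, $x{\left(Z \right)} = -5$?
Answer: $\frac{\sqrt{3374935}}{5} \approx 367.42$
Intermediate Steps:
$L = - \frac{9}{5} \approx -1.8$
$w{\left(S \right)} = - \frac{1}{5}$ ($w{\left(S \right)} = \frac{1}{-5} = - \frac{1}{5}$)
$T{\left(O \right)} = - \frac{13}{5} + 13 O$ ($T{\left(O \right)} = \left(- \frac{1}{5} + O\right) 13 = - \frac{13}{5} + 13 O$)
$\sqrt{\left(-32935 - -165946\right) + T{\left(153 \right)}} = \sqrt{\left(-32935 - -165946\right) + \left(- \frac{13}{5} + 13 \cdot 153\right)} = \sqrt{\left(-32935 + 165946\right) + \left(- \frac{13}{5} + 1989\right)} = \sqrt{133011 + \frac{9932}{5}} = \sqrt{\frac{674987}{5}} = \frac{\sqrt{3374935}}{5}$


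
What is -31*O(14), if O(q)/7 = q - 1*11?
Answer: -651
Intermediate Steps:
O(q) = -77 + 7*q (O(q) = 7*(q - 1*11) = 7*(q - 11) = 7*(-11 + q) = -77 + 7*q)
-31*O(14) = -31*(-77 + 7*14) = -31*(-77 + 98) = -31*21 = -651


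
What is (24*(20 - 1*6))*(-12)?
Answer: -4032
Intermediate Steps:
(24*(20 - 1*6))*(-12) = (24*(20 - 6))*(-12) = (24*14)*(-12) = 336*(-12) = -4032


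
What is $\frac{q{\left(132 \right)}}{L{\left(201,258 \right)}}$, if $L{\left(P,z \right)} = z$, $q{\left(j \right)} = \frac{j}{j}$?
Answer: $\frac{1}{258} \approx 0.003876$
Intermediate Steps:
$q{\left(j \right)} = 1$
$\frac{q{\left(132 \right)}}{L{\left(201,258 \right)}} = 1 \cdot \frac{1}{258} = \frac{1}{258}$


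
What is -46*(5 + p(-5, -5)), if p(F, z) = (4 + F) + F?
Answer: 46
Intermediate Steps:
p(F, z) = 4 + 2*F
-46*(5 + p(-5, -5)) = -46*(5 + (4 + 2*(-5))) = -46*(5 + (4 - 10)) = -46*(5 - 6) = -46*(-1) = 46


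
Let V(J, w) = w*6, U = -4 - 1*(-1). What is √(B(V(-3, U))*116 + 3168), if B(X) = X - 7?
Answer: 2*√67 ≈ 16.371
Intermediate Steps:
U = -3 (U = -4 + 1 = -3)
V(J, w) = 6*w
B(X) = -7 + X
√(B(V(-3, U))*116 + 3168) = √((-7 + 6*(-3))*116 + 3168) = √((-7 - 18)*116 + 3168) = √(-25*116 + 3168) = √(-2900 + 3168) = √268 = 2*√67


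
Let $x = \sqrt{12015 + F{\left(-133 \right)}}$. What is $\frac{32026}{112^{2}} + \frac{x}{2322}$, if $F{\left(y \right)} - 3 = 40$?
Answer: $\frac{16013}{6272} + \frac{\sqrt{12058}}{2322} \approx 2.6004$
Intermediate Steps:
$F{\left(y \right)} = 43$ ($F{\left(y \right)} = 3 + 40 = 43$)
$x = \sqrt{12058}$ ($x = \sqrt{12015 + 43} = \sqrt{12058} \approx 109.81$)
$\frac{32026}{112^{2}} + \frac{x}{2322} = \frac{32026}{112^{2}} + \frac{\sqrt{12058}}{2322} = \frac{32026}{12544} + \sqrt{12058} \cdot \frac{1}{2322} = 32026 \cdot \frac{1}{12544} + \frac{\sqrt{12058}}{2322} = \frac{16013}{6272} + \frac{\sqrt{12058}}{2322}$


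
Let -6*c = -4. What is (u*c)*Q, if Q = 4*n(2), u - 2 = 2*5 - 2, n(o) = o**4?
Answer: 1280/3 ≈ 426.67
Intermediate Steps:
c = 2/3 (c = -1/6*(-4) = 2/3 ≈ 0.66667)
u = 10 (u = 2 + (2*5 - 2) = 2 + (10 - 2) = 2 + 8 = 10)
Q = 64 (Q = 4*2**4 = 4*16 = 64)
(u*c)*Q = (10*(2/3))*64 = (20/3)*64 = 1280/3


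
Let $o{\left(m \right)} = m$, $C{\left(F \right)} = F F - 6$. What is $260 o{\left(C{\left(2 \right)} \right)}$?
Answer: $-520$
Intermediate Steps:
$C{\left(F \right)} = -6 + F^{2}$ ($C{\left(F \right)} = F^{2} - 6 = -6 + F^{2}$)
$260 o{\left(C{\left(2 \right)} \right)} = 260 \left(-6 + 2^{2}\right) = 260 \left(-6 + 4\right) = 260 \left(-2\right) = -520$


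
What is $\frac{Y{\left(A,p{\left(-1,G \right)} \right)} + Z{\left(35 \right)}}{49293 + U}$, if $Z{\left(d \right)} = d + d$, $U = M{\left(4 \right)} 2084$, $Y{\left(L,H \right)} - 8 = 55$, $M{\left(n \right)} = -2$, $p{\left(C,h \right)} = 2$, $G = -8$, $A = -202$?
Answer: $\frac{7}{2375} \approx 0.0029474$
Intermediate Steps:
$Y{\left(L,H \right)} = 63$ ($Y{\left(L,H \right)} = 8 + 55 = 63$)
$U = -4168$ ($U = \left(-2\right) 2084 = -4168$)
$Z{\left(d \right)} = 2 d$
$\frac{Y{\left(A,p{\left(-1,G \right)} \right)} + Z{\left(35 \right)}}{49293 + U} = \frac{63 + 2 \cdot 35}{49293 - 4168} = \frac{63 + 70}{45125} = 133 \cdot \frac{1}{45125} = \frac{7}{2375}$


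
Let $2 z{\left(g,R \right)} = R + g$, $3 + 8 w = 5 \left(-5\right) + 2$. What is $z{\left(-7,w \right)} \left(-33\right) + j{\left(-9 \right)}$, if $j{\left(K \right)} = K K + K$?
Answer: $\frac{1929}{8} \approx 241.13$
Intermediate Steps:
$w = - \frac{13}{4}$ ($w = - \frac{3}{8} + \frac{5 \left(-5\right) + 2}{8} = - \frac{3}{8} + \frac{-25 + 2}{8} = - \frac{3}{8} + \frac{1}{8} \left(-23\right) = - \frac{3}{8} - \frac{23}{8} = - \frac{13}{4} \approx -3.25$)
$z{\left(g,R \right)} = \frac{R}{2} + \frac{g}{2}$ ($z{\left(g,R \right)} = \frac{R + g}{2} = \frac{R}{2} + \frac{g}{2}$)
$j{\left(K \right)} = K + K^{2}$ ($j{\left(K \right)} = K^{2} + K = K + K^{2}$)
$z{\left(-7,w \right)} \left(-33\right) + j{\left(-9 \right)} = \left(\frac{1}{2} \left(- \frac{13}{4}\right) + \frac{1}{2} \left(-7\right)\right) \left(-33\right) - 9 \left(1 - 9\right) = \left(- \frac{13}{8} - \frac{7}{2}\right) \left(-33\right) - -72 = \left(- \frac{41}{8}\right) \left(-33\right) + 72 = \frac{1353}{8} + 72 = \frac{1929}{8}$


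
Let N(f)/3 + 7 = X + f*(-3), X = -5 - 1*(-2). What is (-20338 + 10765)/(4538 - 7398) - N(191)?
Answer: 5011713/2860 ≈ 1752.3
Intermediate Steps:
X = -3 (X = -5 + 2 = -3)
N(f) = -30 - 9*f (N(f) = -21 + 3*(-3 + f*(-3)) = -21 + 3*(-3 - 3*f) = -21 + (-9 - 9*f) = -30 - 9*f)
(-20338 + 10765)/(4538 - 7398) - N(191) = (-20338 + 10765)/(4538 - 7398) - (-30 - 9*191) = -9573/(-2860) - (-30 - 1719) = -9573*(-1/2860) - 1*(-1749) = 9573/2860 + 1749 = 5011713/2860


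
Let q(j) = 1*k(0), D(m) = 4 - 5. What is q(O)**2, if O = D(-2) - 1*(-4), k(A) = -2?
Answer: 4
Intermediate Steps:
D(m) = -1
O = 3 (O = -1 - 1*(-4) = -1 + 4 = 3)
q(j) = -2 (q(j) = 1*(-2) = -2)
q(O)**2 = (-2)**2 = 4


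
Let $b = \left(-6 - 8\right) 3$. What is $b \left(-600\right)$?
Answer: $25200$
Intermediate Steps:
$b = -42$ ($b = \left(-14\right) 3 = -42$)
$b \left(-600\right) = \left(-42\right) \left(-600\right) = 25200$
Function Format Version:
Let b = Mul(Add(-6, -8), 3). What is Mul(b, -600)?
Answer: 25200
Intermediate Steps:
b = -42 (b = Mul(-14, 3) = -42)
Mul(b, -600) = Mul(-42, -600) = 25200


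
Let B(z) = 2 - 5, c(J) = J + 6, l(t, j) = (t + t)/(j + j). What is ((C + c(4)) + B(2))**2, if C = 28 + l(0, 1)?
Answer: 1225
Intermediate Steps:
l(t, j) = t/j (l(t, j) = (2*t)/((2*j)) = (2*t)*(1/(2*j)) = t/j)
C = 28 (C = 28 + 0/1 = 28 + 0*1 = 28 + 0 = 28)
c(J) = 6 + J
B(z) = -3
((C + c(4)) + B(2))**2 = ((28 + (6 + 4)) - 3)**2 = ((28 + 10) - 3)**2 = (38 - 3)**2 = 35**2 = 1225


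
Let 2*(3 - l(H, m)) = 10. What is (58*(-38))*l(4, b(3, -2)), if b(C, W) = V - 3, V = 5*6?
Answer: 4408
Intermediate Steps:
V = 30
b(C, W) = 27 (b(C, W) = 30 - 3 = 27)
l(H, m) = -2 (l(H, m) = 3 - ½*10 = 3 - 5 = -2)
(58*(-38))*l(4, b(3, -2)) = (58*(-38))*(-2) = -2204*(-2) = 4408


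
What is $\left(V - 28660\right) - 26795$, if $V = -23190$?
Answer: $-78645$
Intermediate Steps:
$\left(V - 28660\right) - 26795 = \left(-23190 - 28660\right) - 26795 = -51850 - 26795 = -78645$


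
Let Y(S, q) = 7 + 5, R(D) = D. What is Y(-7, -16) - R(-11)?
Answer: 23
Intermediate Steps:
Y(S, q) = 12
Y(-7, -16) - R(-11) = 12 - 1*(-11) = 12 + 11 = 23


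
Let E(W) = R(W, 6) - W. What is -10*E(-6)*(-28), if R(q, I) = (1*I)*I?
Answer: 11760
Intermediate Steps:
R(q, I) = I² (R(q, I) = I*I = I²)
E(W) = 36 - W (E(W) = 6² - W = 36 - W)
-10*E(-6)*(-28) = -10*(36 - 1*(-6))*(-28) = -10*(36 + 6)*(-28) = -10*42*(-28) = -420*(-28) = 11760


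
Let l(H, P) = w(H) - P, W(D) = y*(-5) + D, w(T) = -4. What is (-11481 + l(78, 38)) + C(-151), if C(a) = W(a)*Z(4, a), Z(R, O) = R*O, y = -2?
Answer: 73641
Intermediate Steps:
W(D) = 10 + D (W(D) = -2*(-5) + D = 10 + D)
Z(R, O) = O*R
l(H, P) = -4 - P
C(a) = 4*a*(10 + a) (C(a) = (10 + a)*(a*4) = (10 + a)*(4*a) = 4*a*(10 + a))
(-11481 + l(78, 38)) + C(-151) = (-11481 + (-4 - 1*38)) + 4*(-151)*(10 - 151) = (-11481 + (-4 - 38)) + 4*(-151)*(-141) = (-11481 - 42) + 85164 = -11523 + 85164 = 73641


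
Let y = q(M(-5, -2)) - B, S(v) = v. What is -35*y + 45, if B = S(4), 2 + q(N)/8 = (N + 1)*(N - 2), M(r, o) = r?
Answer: -7095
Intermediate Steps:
q(N) = -16 + 8*(1 + N)*(-2 + N) (q(N) = -16 + 8*((N + 1)*(N - 2)) = -16 + 8*((1 + N)*(-2 + N)) = -16 + 8*(1 + N)*(-2 + N))
B = 4
y = 204 (y = (-32 - 8*(-5) + 8*(-5)²) - 1*4 = (-32 + 40 + 8*25) - 4 = (-32 + 40 + 200) - 4 = 208 - 4 = 204)
-35*y + 45 = -35*204 + 45 = -7140 + 45 = -7095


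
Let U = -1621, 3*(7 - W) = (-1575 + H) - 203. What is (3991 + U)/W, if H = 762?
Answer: 7110/1037 ≈ 6.8563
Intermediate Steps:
W = 1037/3 (W = 7 - ((-1575 + 762) - 203)/3 = 7 - (-813 - 203)/3 = 7 - ⅓*(-1016) = 7 + 1016/3 = 1037/3 ≈ 345.67)
(3991 + U)/W = (3991 - 1621)/(1037/3) = 2370*(3/1037) = 7110/1037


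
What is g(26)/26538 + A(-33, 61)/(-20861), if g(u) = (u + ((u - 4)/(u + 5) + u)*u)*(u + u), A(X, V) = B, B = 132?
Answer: 12059352176/8580942879 ≈ 1.4054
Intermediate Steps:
A(X, V) = 132
g(u) = 2*u*(u + u*(u + (-4 + u)/(5 + u))) (g(u) = (u + ((-4 + u)/(5 + u) + u)*u)*(2*u) = (u + (u + (-4 + u)/(5 + u))*u)*(2*u) = (u + u*(u + (-4 + u)/(5 + u)))*(2*u) = 2*u*(u + u*(u + (-4 + u)/(5 + u))))
g(26)/26538 + A(-33, 61)/(-20861) = (2*26²*(1 + 26² + 7*26)/(5 + 26))/26538 + 132/(-20861) = (2*676*(1 + 676 + 182)/31)*(1/26538) + 132*(-1/20861) = (2*676*(1/31)*859)*(1/26538) - 132/20861 = (1161368/31)*(1/26538) - 132/20861 = 580684/411339 - 132/20861 = 12059352176/8580942879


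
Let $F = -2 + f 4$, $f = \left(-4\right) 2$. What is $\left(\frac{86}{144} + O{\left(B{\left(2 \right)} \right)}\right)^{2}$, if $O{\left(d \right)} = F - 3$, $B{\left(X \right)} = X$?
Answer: $\frac{6869641}{5184} \approx 1325.2$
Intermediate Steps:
$f = -8$
$F = -34$ ($F = -2 - 32 = -34$)
$O{\left(d \right)} = -37$ ($O{\left(d \right)} = -34 - 3 = -37$)
$\left(\frac{86}{144} + O{\left(B{\left(2 \right)} \right)}\right)^{2} = \left(\frac{86}{144} - 37\right)^{2} = \left(86 \cdot \frac{1}{144} - 37\right)^{2} = \left(\frac{43}{72} - 37\right)^{2} = \left(- \frac{2621}{72}\right)^{2} = \frac{6869641}{5184}$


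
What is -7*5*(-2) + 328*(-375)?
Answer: -122930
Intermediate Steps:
-7*5*(-2) + 328*(-375) = -35*(-2) - 123000 = 70 - 123000 = -122930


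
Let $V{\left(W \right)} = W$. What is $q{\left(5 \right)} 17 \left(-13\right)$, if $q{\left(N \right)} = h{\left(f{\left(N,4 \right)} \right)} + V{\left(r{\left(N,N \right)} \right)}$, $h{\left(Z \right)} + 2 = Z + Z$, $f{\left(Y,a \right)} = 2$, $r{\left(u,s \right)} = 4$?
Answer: $-1326$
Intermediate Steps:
$h{\left(Z \right)} = -2 + 2 Z$ ($h{\left(Z \right)} = -2 + \left(Z + Z\right) = -2 + 2 Z$)
$q{\left(N \right)} = 6$ ($q{\left(N \right)} = \left(-2 + 2 \cdot 2\right) + 4 = \left(-2 + 4\right) + 4 = 2 + 4 = 6$)
$q{\left(5 \right)} 17 \left(-13\right) = 6 \cdot 17 \left(-13\right) = 6 \left(-221\right) = -1326$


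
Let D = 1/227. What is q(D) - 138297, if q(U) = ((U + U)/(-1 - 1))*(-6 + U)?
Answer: -7126304752/51529 ≈ -1.3830e+5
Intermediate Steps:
D = 1/227 ≈ 0.0044053
q(U) = -U*(-6 + U) (q(U) = ((2*U)/(-2))*(-6 + U) = ((2*U)*(-½))*(-6 + U) = (-U)*(-6 + U) = -U*(-6 + U))
q(D) - 138297 = (6 - 1*1/227)/227 - 138297 = (6 - 1/227)/227 - 138297 = (1/227)*(1361/227) - 138297 = 1361/51529 - 138297 = -7126304752/51529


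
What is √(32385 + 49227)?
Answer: 6*√2267 ≈ 285.68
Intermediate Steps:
√(32385 + 49227) = √81612 = 6*√2267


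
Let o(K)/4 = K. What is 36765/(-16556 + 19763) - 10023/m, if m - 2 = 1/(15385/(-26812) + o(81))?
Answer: -92700844210071/18568763042 ≈ -4992.3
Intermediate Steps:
o(K) = 4*K
m = 17370218/8671703 (m = 2 + 1/(15385/(-26812) + 4*81) = 2 + 1/(15385*(-1/26812) + 324) = 2 + 1/(-15385/26812 + 324) = 2 + 1/(8671703/26812) = 2 + 26812/8671703 = 17370218/8671703 ≈ 2.0031)
36765/(-16556 + 19763) - 10023/m = 36765/(-16556 + 19763) - 10023/17370218/8671703 = 36765/3207 - 10023*8671703/17370218 = 36765*(1/3207) - 86916479169/17370218 = 12255/1069 - 86916479169/17370218 = -92700844210071/18568763042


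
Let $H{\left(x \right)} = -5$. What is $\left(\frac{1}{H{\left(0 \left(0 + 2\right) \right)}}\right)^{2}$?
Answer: $\frac{1}{25} \approx 0.04$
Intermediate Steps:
$\left(\frac{1}{H{\left(0 \left(0 + 2\right) \right)}}\right)^{2} = \left(\frac{1}{-5}\right)^{2} = \left(- \frac{1}{5}\right)^{2} = \frac{1}{25}$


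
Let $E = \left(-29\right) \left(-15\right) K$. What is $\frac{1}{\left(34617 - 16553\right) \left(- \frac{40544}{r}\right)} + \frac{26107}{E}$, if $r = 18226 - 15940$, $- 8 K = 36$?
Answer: $- \frac{19120427080157}{1433647192320} \approx -13.337$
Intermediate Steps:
$K = - \frac{9}{2}$ ($K = \left(- \frac{1}{8}\right) 36 = - \frac{9}{2} \approx -4.5$)
$E = - \frac{3915}{2}$ ($E = \left(-29\right) \left(-15\right) \left(- \frac{9}{2}\right) = 435 \left(- \frac{9}{2}\right) = - \frac{3915}{2} \approx -1957.5$)
$r = 2286$
$\frac{1}{\left(34617 - 16553\right) \left(- \frac{40544}{r}\right)} + \frac{26107}{E} = \frac{1}{\left(34617 - 16553\right) \left(- \frac{40544}{2286}\right)} + \frac{26107}{- \frac{3915}{2}} = \frac{1}{18064 \left(\left(-40544\right) \frac{1}{2286}\right)} + 26107 \left(- \frac{2}{3915}\right) = \frac{1}{18064 \left(- \frac{20272}{1143}\right)} - \frac{52214}{3915} = \frac{1}{18064} \left(- \frac{1143}{20272}\right) - \frac{52214}{3915} = - \frac{1143}{366193408} - \frac{52214}{3915} = - \frac{19120427080157}{1433647192320}$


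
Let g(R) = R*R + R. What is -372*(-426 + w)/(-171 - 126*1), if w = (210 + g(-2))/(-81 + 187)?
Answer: -52576/99 ≈ -531.07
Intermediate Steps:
g(R) = R + R² (g(R) = R² + R = R + R²)
w = 2 (w = (210 - 2*(1 - 2))/(-81 + 187) = (210 - 2*(-1))/106 = (210 + 2)*(1/106) = 212*(1/106) = 2)
-372*(-426 + w)/(-171 - 126*1) = -372*(-426 + 2)/(-171 - 126*1) = -372*(-424/(-171 - 126)) = -372/((-297*(-1/424))) = -372/297/424 = -372*424/297 = -52576/99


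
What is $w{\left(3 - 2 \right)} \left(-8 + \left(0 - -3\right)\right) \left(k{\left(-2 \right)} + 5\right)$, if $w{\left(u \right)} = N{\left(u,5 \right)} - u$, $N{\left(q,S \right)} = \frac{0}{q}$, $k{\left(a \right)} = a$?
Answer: $15$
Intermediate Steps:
$N{\left(q,S \right)} = 0$
$w{\left(u \right)} = - u$ ($w{\left(u \right)} = 0 - u = - u$)
$w{\left(3 - 2 \right)} \left(-8 + \left(0 - -3\right)\right) \left(k{\left(-2 \right)} + 5\right) = - (3 - 2) \left(-8 + \left(0 - -3\right)\right) \left(-2 + 5\right) = - (3 - 2) \left(-8 + \left(0 + 3\right)\right) 3 = \left(-1\right) 1 \left(-8 + 3\right) 3 = - \left(-5\right) 3 = \left(-1\right) \left(-15\right) = 15$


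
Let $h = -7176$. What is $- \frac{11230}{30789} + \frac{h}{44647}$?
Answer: $- \frac{722327674}{1374636483} \approx -0.52547$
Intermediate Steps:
$- \frac{11230}{30789} + \frac{h}{44647} = - \frac{11230}{30789} - \frac{7176}{44647} = - \frac{722327674}{1374636483}$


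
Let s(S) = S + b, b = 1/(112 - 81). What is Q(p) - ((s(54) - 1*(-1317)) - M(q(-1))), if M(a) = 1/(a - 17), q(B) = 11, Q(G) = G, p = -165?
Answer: -285733/186 ≈ -1536.2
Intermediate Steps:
b = 1/31 ≈ 0.032258
s(S) = 1/31 + S (s(S) = S + 1/31 = 1/31 + S)
M(a) = 1/(-17 + a)
Q(p) - ((s(54) - 1*(-1317)) - M(q(-1))) = -165 - (((1/31 + 54) - 1*(-1317)) - 1/(-17 + 11)) = -165 - ((1675/31 + 1317) - 1/(-6)) = -165 - (42502/31 - 1*(-1/6)) = -165 - (42502/31 + 1/6) = -165 - 1*255043/186 = -165 - 255043/186 = -285733/186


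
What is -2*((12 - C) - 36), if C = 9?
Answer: 66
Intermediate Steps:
-2*((12 - C) - 36) = -2*((12 - 1*9) - 36) = -2*((12 - 9) - 36) = -2*(3 - 36) = -2*(-33) = 66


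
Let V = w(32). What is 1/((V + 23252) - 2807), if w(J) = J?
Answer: 1/20477 ≈ 4.8835e-5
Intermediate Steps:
V = 32
1/((V + 23252) - 2807) = 1/((32 + 23252) - 2807) = 1/(23284 - 2807) = 1/20477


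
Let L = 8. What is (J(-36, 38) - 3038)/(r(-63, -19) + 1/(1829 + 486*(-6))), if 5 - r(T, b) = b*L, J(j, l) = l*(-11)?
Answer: -208704/9481 ≈ -22.013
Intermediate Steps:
J(j, l) = -11*l
r(T, b) = 5 - 8*b (r(T, b) = 5 - b*8 = 5 - 8*b)
(J(-36, 38) - 3038)/(r(-63, -19) + 1/(1829 + 486*(-6))) = (-11*38 - 3038)/((5 - 8*(-19)) + 1/(1829 + 486*(-6))) = (-418 - 3038)/((5 + 152) + 1/(1829 - 2916)) = -3456/(157 + 1/(-1087)) = -3456/(157 - 1/1087) = -3456/170658/1087 = -3456*1087/170658 = -208704/9481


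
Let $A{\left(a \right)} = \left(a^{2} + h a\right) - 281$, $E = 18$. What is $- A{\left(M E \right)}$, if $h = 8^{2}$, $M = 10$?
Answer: $-43639$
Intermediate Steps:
$h = 64$
$A{\left(a \right)} = -281 + a^{2} + 64 a$ ($A{\left(a \right)} = \left(a^{2} + 64 a\right) - 281 = -281 + a^{2} + 64 a$)
$- A{\left(M E \right)} = - (-281 + \left(10 \cdot 18\right)^{2} + 64 \cdot 10 \cdot 18) = - (-281 + 180^{2} + 64 \cdot 180) = - (-281 + 32400 + 11520) = \left(-1\right) 43639 = -43639$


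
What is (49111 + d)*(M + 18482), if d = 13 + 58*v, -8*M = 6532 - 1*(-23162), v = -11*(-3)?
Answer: 1507688039/2 ≈ 7.5384e+8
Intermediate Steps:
v = 33
M = -14847/4 (M = -(6532 - 1*(-23162))/8 = -(6532 + 23162)/8 = -1/8*29694 = -14847/4 ≈ -3711.8)
d = 1927 (d = 13 + 58*33 = 13 + 1914 = 1927)
(49111 + d)*(M + 18482) = (49111 + 1927)*(-14847/4 + 18482) = 51038*(59081/4) = 1507688039/2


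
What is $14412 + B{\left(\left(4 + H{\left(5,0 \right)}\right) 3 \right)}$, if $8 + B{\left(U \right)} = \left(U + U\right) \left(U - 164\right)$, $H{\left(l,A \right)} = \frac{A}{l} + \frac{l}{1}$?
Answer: $7006$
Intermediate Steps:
$H{\left(l,A \right)} = l + \frac{A}{l}$ ($H{\left(l,A \right)} = \frac{A}{l} + l 1 = \frac{A}{l} + l = l + \frac{A}{l}$)
$B{\left(U \right)} = -8 + 2 U \left(-164 + U\right)$ ($B{\left(U \right)} = -8 + \left(U + U\right) \left(U - 164\right) = -8 + 2 U \left(-164 + U\right)$)
$14412 + B{\left(\left(4 + H{\left(5,0 \right)}\right) 3 \right)} = 14412 - \left(8 - 2 \cdot 9 \left(4 + \left(5 + \frac{0}{5}\right)\right)^{2} + 328 \left(4 + \left(5 + \frac{0}{5}\right)\right) 3\right) = 14412 - \left(8 - 2 \cdot 9 \left(4 + \left(5 + 0 \cdot \frac{1}{5}\right)\right)^{2} + 328 \left(4 + \left(5 + 0 \cdot \frac{1}{5}\right)\right) 3\right) = 14412 - \left(8 - 2 \cdot 9 \left(4 + \left(5 + 0\right)\right)^{2} + 328 \left(4 + \left(5 + 0\right)\right) 3\right) = 14412 - \left(8 - 2 \cdot 9 \left(4 + 5\right)^{2} + 328 \left(4 + 5\right) 3\right) = 14412 - \left(8 - 1458 + 328 \cdot 9 \cdot 3\right) = 14412 - \left(8864 - 1458\right) = 14412 - 7406 = 7006$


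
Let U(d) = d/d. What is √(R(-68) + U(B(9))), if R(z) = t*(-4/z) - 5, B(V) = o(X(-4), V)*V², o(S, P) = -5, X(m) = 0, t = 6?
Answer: I*√1054/17 ≈ 1.9097*I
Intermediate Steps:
B(V) = -5*V²
U(d) = 1
R(z) = -5 - 24/z (R(z) = 6*(-4/z) - 5 = -24/z - 5 = -5 - 24/z)
√(R(-68) + U(B(9))) = √((-5 - 24/(-68)) + 1) = √((-5 - 24*(-1/68)) + 1) = √((-5 + 6/17) + 1) = √(-79/17 + 1) = √(-62/17) = I*√1054/17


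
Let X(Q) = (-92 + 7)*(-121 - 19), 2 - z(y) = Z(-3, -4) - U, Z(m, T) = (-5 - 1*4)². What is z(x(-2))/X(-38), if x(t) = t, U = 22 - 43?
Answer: -1/119 ≈ -0.0084034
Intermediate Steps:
Z(m, T) = 81 (Z(m, T) = (-5 - 4)² = (-9)² = 81)
U = -21
z(y) = -100 (z(y) = 2 - (81 - 1*(-21)) = 2 - (81 + 21) = 2 - 1*102 = 2 - 102 = -100)
X(Q) = 11900 (X(Q) = -85*(-140) = 11900)
z(x(-2))/X(-38) = -100/11900 = -100*1/11900 = -1/119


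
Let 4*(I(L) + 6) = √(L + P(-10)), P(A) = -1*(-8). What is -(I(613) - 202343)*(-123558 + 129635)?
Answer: 1229674873 - 18231*√69/4 ≈ 1.2296e+9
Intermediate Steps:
P(A) = 8
I(L) = -6 + √(8 + L)/4 (I(L) = -6 + √(L + 8)/4 = -6 + √(8 + L)/4)
-(I(613) - 202343)*(-123558 + 129635) = -((-6 + √(8 + 613)/4) - 202343)*(-123558 + 129635) = -((-6 + √621/4) - 202343)*6077 = -((-6 + (3*√69)/4) - 202343)*6077 = -((-6 + 3*√69/4) - 202343)*6077 = -(-202349 + 3*√69/4)*6077 = -(-1229674873 + 18231*√69/4) = 1229674873 - 18231*√69/4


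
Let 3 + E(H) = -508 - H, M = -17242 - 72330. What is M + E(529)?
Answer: -90612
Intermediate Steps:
M = -89572
E(H) = -511 - H (E(H) = -3 + (-508 - H) = -511 - H)
M + E(529) = -89572 + (-511 - 1*529) = -89572 + (-511 - 529) = -89572 - 1040 = -90612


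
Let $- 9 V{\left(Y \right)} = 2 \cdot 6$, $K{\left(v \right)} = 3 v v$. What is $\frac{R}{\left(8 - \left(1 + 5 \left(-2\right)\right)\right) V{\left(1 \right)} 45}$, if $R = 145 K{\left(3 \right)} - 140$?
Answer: $- \frac{755}{204} \approx -3.701$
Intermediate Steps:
$K{\left(v \right)} = 3 v^{2}$
$V{\left(Y \right)} = - \frac{4}{3}$ ($V{\left(Y \right)} = - \frac{2 \cdot 6}{9} = \left(- \frac{1}{9}\right) 12 = - \frac{4}{3}$)
$R = 3775$ ($R = 145 \cdot 3 \cdot 3^{2} - 140 = 145 \cdot 3 \cdot 9 - 140 = 145 \cdot 27 - 140 = 3915 - 140 = 3775$)
$\frac{R}{\left(8 - \left(1 + 5 \left(-2\right)\right)\right) V{\left(1 \right)} 45} = \frac{3775}{\left(8 - \left(1 + 5 \left(-2\right)\right)\right) \left(- \frac{4}{3}\right) 45} = \frac{3775}{\left(8 - \left(1 - 10\right)\right) \left(- \frac{4}{3}\right) 45} = \frac{3775}{\left(8 - -9\right) \left(- \frac{4}{3}\right) 45} = \frac{3775}{\left(8 + 9\right) \left(- \frac{4}{3}\right) 45} = \frac{3775}{17 \left(- \frac{4}{3}\right) 45} = \frac{3775}{\left(- \frac{68}{3}\right) 45} = \frac{3775}{-1020} = 3775 \left(- \frac{1}{1020}\right) = - \frac{755}{204}$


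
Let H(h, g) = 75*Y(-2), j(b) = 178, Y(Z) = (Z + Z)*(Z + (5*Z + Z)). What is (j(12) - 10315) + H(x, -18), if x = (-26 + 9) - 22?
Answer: -5937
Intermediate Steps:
Y(Z) = 14*Z² (Y(Z) = (2*Z)*(Z + 6*Z) = (2*Z)*(7*Z) = 14*Z²)
x = -39 (x = -17 - 22 = -39)
H(h, g) = 4200 (H(h, g) = 75*(14*(-2)²) = 75*(14*4) = 75*56 = 4200)
(j(12) - 10315) + H(x, -18) = (178 - 10315) + 4200 = -10137 + 4200 = -5937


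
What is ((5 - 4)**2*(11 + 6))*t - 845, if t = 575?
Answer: 8930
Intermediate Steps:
((5 - 4)**2*(11 + 6))*t - 845 = ((5 - 4)**2*(11 + 6))*575 - 845 = (1**2*17)*575 - 845 = (1*17)*575 - 845 = 17*575 - 845 = 9775 - 845 = 8930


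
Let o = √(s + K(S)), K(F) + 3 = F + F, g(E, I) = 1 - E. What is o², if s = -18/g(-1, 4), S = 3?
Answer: -6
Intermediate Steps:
K(F) = -3 + 2*F (K(F) = -3 + (F + F) = -3 + 2*F)
s = -9 (s = -18/(1 - 1*(-1)) = -18/(1 + 1) = -18/2 = -18*½ = -9)
o = I*√6 (o = √(-9 + (-3 + 2*3)) = √(-9 + (-3 + 6)) = √(-9 + 3) = √(-6) = I*√6 ≈ 2.4495*I)
o² = (I*√6)² = -6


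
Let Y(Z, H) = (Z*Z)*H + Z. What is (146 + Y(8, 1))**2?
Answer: 47524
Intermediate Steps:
Y(Z, H) = Z + H*Z**2 (Y(Z, H) = Z**2*H + Z = H*Z**2 + Z = Z + H*Z**2)
(146 + Y(8, 1))**2 = (146 + 8*(1 + 1*8))**2 = (146 + 8*(1 + 8))**2 = (146 + 8*9)**2 = (146 + 72)**2 = 218**2 = 47524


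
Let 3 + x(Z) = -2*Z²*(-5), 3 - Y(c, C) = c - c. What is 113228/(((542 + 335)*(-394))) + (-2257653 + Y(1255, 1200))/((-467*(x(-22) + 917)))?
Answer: 39653905733/77375114957 ≈ 0.51249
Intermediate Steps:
Y(c, C) = 3 (Y(c, C) = 3 - (c - c) = 3 - 1*0 = 3 + 0 = 3)
x(Z) = -3 + 10*Z² (x(Z) = -3 - 2*Z²*(-5) = -3 + 10*Z²)
113228/(((542 + 335)*(-394))) + (-2257653 + Y(1255, 1200))/((-467*(x(-22) + 917))) = 113228/(((542 + 335)*(-394))) + (-2257653 + 3)/((-467*((-3 + 10*(-22)²) + 917))) = 113228/((877*(-394))) - 2257650*(-1/(467*((-3 + 10*484) + 917))) = 113228/(-345538) - 2257650*(-1/(467*((-3 + 4840) + 917))) = 113228*(-1/345538) - 2257650*(-1/(467*(4837 + 917))) = -56614/172769 - 2257650/((-467*5754)) = -56614/172769 - 2257650/(-2687118) = -56614/172769 - 2257650*(-1/2687118) = -56614/172769 + 376275/447853 = 39653905733/77375114957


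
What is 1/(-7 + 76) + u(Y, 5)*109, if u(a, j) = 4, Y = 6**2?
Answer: 30085/69 ≈ 436.01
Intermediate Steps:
Y = 36
1/(-7 + 76) + u(Y, 5)*109 = 1/(-7 + 76) + 4*109 = 1/69 + 436 = 30085/69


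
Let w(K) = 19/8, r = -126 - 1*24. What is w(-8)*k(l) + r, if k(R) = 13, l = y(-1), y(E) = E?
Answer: -953/8 ≈ -119.13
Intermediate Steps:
r = -150 (r = -126 - 24 = -150)
w(K) = 19/8 (w(K) = 19*(1/8) = 19/8)
l = -1
w(-8)*k(l) + r = (19/8)*13 - 150 = 247/8 - 150 = -953/8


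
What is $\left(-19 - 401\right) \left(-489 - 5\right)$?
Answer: $207480$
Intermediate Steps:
$\left(-19 - 401\right) \left(-489 - 5\right) = \left(-19 - 401\right) \left(-494\right) = \left(-420\right) \left(-494\right) = 207480$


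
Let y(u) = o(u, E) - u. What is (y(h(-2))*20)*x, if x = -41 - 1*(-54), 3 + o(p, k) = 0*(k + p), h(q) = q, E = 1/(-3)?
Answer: -260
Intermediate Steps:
E = -⅓ ≈ -0.33333
o(p, k) = -3 (o(p, k) = -3 + 0*(k + p) = -3 + 0 = -3)
x = 13 (x = -41 + 54 = 13)
y(u) = -3 - u
(y(h(-2))*20)*x = ((-3 - 1*(-2))*20)*13 = ((-3 + 2)*20)*13 = -1*20*13 = -20*13 = -260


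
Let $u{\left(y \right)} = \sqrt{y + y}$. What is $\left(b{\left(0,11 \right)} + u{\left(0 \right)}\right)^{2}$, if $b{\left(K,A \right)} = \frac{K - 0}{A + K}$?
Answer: $0$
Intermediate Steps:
$u{\left(y \right)} = \sqrt{2} \sqrt{y}$ ($u{\left(y \right)} = \sqrt{2 y} = \sqrt{2} \sqrt{y}$)
$b{\left(K,A \right)} = \frac{K}{A + K}$ ($b{\left(K,A \right)} = \frac{K + 0}{A + K} = \frac{K}{A + K}$)
$\left(b{\left(0,11 \right)} + u{\left(0 \right)}\right)^{2} = \left(\frac{0}{11 + 0} + \sqrt{2} \sqrt{0}\right)^{2} = \left(\frac{0}{11} + \sqrt{2} \cdot 0\right)^{2} = \left(0 \cdot \frac{1}{11} + 0\right)^{2} = \left(0 + 0\right)^{2} = 0^{2} = 0$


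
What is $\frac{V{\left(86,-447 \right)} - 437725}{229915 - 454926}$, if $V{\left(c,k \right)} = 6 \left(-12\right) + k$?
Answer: $\frac{438244}{225011} \approx 1.9477$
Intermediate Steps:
$V{\left(c,k \right)} = -72 + k$
$\frac{V{\left(86,-447 \right)} - 437725}{229915 - 454926} = \frac{\left(-72 - 447\right) - 437725}{229915 - 454926} = \frac{-519 - 437725}{-225011} = \left(-438244\right) \left(- \frac{1}{225011}\right) = \frac{438244}{225011}$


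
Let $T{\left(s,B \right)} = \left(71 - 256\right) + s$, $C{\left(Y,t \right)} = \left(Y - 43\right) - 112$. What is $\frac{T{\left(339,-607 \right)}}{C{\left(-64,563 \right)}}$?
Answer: $- \frac{154}{219} \approx -0.7032$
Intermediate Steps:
$C{\left(Y,t \right)} = -155 + Y$ ($C{\left(Y,t \right)} = \left(-43 + Y\right) - 112 = -155 + Y$)
$T{\left(s,B \right)} = -185 + s$
$\frac{T{\left(339,-607 \right)}}{C{\left(-64,563 \right)}} = \frac{-185 + 339}{-155 - 64} = \frac{154}{-219} = 154 \left(- \frac{1}{219}\right) = - \frac{154}{219}$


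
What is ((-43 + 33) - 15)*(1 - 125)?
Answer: 3100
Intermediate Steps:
((-43 + 33) - 15)*(1 - 125) = (-10 - 15)*(-124) = -25*(-124) = 3100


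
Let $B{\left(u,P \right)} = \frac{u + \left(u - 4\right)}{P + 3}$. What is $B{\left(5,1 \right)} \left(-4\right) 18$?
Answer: $-108$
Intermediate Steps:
$B{\left(u,P \right)} = \frac{-4 + 2 u}{3 + P}$ ($B{\left(u,P \right)} = \frac{u + \left(u - 4\right)}{3 + P} = \frac{u + \left(-4 + u\right)}{3 + P} = \frac{-4 + 2 u}{3 + P}$)
$B{\left(5,1 \right)} \left(-4\right) 18 = \frac{2 \left(-2 + 5\right)}{3 + 1} \left(-4\right) 18 = 2 \cdot \frac{1}{4} \cdot 3 \left(-4\right) 18 = \frac{3}{2} \left(-4\right) 18 = \left(-6\right) 18 = -108$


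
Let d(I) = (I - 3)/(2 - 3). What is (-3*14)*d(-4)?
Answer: -294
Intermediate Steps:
d(I) = 3 - I (d(I) = (-3 + I)/(-1) = (-3 + I)*(-1) = 3 - I)
(-3*14)*d(-4) = (-3*14)*(3 - 1*(-4)) = -42*(3 + 4) = -42*7 = -294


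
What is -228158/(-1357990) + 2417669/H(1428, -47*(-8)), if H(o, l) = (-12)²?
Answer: 1641601590031/97775280 ≈ 16790.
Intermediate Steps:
H(o, l) = 144
-228158/(-1357990) + 2417669/H(1428, -47*(-8)) = -228158/(-1357990) + 2417669/144 = -228158*(-1/1357990) + 2417669*(1/144) = 114079/678995 + 2417669/144 = 1641601590031/97775280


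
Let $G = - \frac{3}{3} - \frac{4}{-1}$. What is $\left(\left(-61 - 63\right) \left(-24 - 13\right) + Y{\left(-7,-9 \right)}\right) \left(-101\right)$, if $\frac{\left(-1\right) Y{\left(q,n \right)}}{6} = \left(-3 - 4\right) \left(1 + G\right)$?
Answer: $-480356$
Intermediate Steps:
$G = 3$ ($G = \left(-3\right) \frac{1}{3} - -4 = -1 + 4 = 3$)
$Y{\left(q,n \right)} = 168$ ($Y{\left(q,n \right)} = - 6 \left(-3 - 4\right) \left(1 + 3\right) = - 6 \left(\left(-7\right) 4\right) = \left(-6\right) \left(-28\right) = 168$)
$\left(\left(-61 - 63\right) \left(-24 - 13\right) + Y{\left(-7,-9 \right)}\right) \left(-101\right) = \left(\left(-61 - 63\right) \left(-24 - 13\right) + 168\right) \left(-101\right) = \left(\left(-124\right) \left(-37\right) + 168\right) \left(-101\right) = \left(4588 + 168\right) \left(-101\right) = 4756 \left(-101\right) = -480356$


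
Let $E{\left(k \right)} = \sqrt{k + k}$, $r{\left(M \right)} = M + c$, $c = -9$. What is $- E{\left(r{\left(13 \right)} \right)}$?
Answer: $- 2 \sqrt{2} \approx -2.8284$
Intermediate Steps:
$r{\left(M \right)} = -9 + M$ ($r{\left(M \right)} = M - 9 = -9 + M$)
$E{\left(k \right)} = \sqrt{2} \sqrt{k}$ ($E{\left(k \right)} = \sqrt{2 k} = \sqrt{2} \sqrt{k}$)
$- E{\left(r{\left(13 \right)} \right)} = - \sqrt{2} \sqrt{-9 + 13} = - \sqrt{2} \sqrt{4} = - \sqrt{2} \cdot 2 = - 2 \sqrt{2}$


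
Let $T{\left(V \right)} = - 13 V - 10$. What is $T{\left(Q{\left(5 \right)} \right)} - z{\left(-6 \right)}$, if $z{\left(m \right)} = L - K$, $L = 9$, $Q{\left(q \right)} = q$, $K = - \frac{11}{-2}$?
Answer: $- \frac{157}{2} \approx -78.5$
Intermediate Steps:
$K = \frac{11}{2}$ ($K = \left(-11\right) \left(- \frac{1}{2}\right) = \frac{11}{2} \approx 5.5$)
$z{\left(m \right)} = \frac{7}{2}$ ($z{\left(m \right)} = 9 - \frac{11}{2} = \frac{7}{2}$)
$T{\left(V \right)} = -10 - 13 V$
$T{\left(Q{\left(5 \right)} \right)} - z{\left(-6 \right)} = \left(-10 - 65\right) - \frac{7}{2} = -75 - \frac{7}{2} = - \frac{157}{2}$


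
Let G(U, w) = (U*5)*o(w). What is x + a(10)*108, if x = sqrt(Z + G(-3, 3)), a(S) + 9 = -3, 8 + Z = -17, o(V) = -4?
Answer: -1296 + sqrt(35) ≈ -1290.1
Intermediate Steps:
G(U, w) = -20*U (G(U, w) = (U*5)*(-4) = (5*U)*(-4) = -20*U)
Z = -25 (Z = -8 - 17 = -25)
a(S) = -12 (a(S) = -9 - 3 = -12)
x = sqrt(35) (x = sqrt(-25 - 20*(-3)) = sqrt(-25 + 60) = sqrt(35) ≈ 5.9161)
x + a(10)*108 = sqrt(35) - 12*108 = sqrt(35) - 1296 = -1296 + sqrt(35)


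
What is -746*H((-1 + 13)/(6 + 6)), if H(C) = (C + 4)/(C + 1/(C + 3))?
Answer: -2984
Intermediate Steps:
H(C) = (4 + C)/(C + 1/(3 + C))
-746*H((-1 + 13)/(6 + 6)) = -746*(12 + ((-1 + 13)/(6 + 6))**2 + 7*((-1 + 13)/(6 + 6)))/(1 + ((-1 + 13)/(6 + 6))**2 + 3*((-1 + 13)/(6 + 6))) = -746*(12 + (12/12)**2 + 7*(12/12))/(1 + (12/12)**2 + 3*(12/12)) = -746*(12 + (12*(1/12))**2 + 7*(12*(1/12)))/(1 + (12*(1/12))**2 + 3*(12*(1/12))) = -746*(12 + 1**2 + 7*1)/(1 + 1**2 + 3*1) = -746*(12 + 1 + 7)/(1 + 1 + 3) = -746*20/5 = -746*4 = -2984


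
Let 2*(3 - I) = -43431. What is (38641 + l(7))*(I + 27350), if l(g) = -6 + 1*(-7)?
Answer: 1895418018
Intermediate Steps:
I = 43437/2 (I = 3 - ½*(-43431) = 3 + 43431/2 = 43437/2 ≈ 21719.)
l(g) = -13 (l(g) = -6 - 7 = -13)
(38641 + l(7))*(I + 27350) = (38641 - 13)*(43437/2 + 27350) = 38628*(98137/2) = 1895418018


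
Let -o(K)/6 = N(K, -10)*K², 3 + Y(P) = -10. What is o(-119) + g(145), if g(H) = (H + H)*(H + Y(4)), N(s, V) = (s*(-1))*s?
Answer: 1203241806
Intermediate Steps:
Y(P) = -13 (Y(P) = -3 - 10 = -13)
N(s, V) = -s² (N(s, V) = (-s)*s = -s²)
g(H) = 2*H*(-13 + H) (g(H) = (H + H)*(H - 13) = (2*H)*(-13 + H) = 2*H*(-13 + H))
o(K) = 6*K⁴ (o(K) = -6*(-K²)*K² = -(-6)*K⁴ = 6*K⁴)
o(-119) + g(145) = 6*(-119)⁴ + 2*145*(-13 + 145) = 6*200533921 + 2*145*132 = 1203203526 + 38280 = 1203241806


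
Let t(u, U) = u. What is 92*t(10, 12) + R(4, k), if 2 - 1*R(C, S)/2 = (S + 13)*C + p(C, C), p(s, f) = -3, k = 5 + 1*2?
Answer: 770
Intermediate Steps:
k = 7 (k = 5 + 2 = 7)
R(C, S) = 10 - 2*C*(13 + S) (R(C, S) = 4 - 2*((S + 13)*C - 3) = 4 - 2*((13 + S)*C - 3) = 4 - 2*(C*(13 + S) - 3) = 4 - 2*(-3 + C*(13 + S)) = 4 + (6 - 2*C*(13 + S)) = 10 - 2*C*(13 + S))
92*t(10, 12) + R(4, k) = 92*10 + (10 - 26*4 - 2*4*7) = 920 + (10 - 104 - 56) = 920 - 150 = 770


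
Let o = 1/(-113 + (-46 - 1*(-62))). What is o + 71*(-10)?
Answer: -68871/97 ≈ -710.01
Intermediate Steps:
o = -1/97 (o = 1/(-113 + (-46 + 62)) = 1/(-113 + 16) = 1/(-97) = -1/97 ≈ -0.010309)
o + 71*(-10) = -1/97 + 71*(-10) = -1/97 - 710 = -68871/97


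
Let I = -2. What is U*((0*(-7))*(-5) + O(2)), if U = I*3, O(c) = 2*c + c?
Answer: -36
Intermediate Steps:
O(c) = 3*c
U = -6 (U = -2*3 = -6)
U*((0*(-7))*(-5) + O(2)) = -6*((0*(-7))*(-5) + 3*2) = -6*(0*(-5) + 6) = -6*(0 + 6) = -6*6 = -36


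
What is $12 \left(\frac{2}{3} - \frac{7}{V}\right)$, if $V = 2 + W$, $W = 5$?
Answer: $-4$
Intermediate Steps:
$V = 7$ ($V = 2 + 5 = 7$)
$12 \left(\frac{2}{3} - \frac{7}{V}\right) = 12 \left(\frac{2}{3} - \frac{7}{7}\right) = 12 \left(2 \cdot \frac{1}{3} - 1\right) = 12 \left(\frac{2}{3} - 1\right) = 12 \left(- \frac{1}{3}\right) = -4$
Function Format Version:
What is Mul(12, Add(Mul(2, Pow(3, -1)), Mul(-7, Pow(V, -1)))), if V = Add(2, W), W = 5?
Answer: -4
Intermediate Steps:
V = 7 (V = Add(2, 5) = 7)
Mul(12, Add(Mul(2, Pow(3, -1)), Mul(-7, Pow(V, -1)))) = Mul(12, Add(Mul(2, Pow(3, -1)), Mul(-7, Pow(7, -1)))) = Mul(12, Add(Mul(2, Rational(1, 3)), Mul(-7, Rational(1, 7)))) = Mul(12, Add(Rational(2, 3), -1)) = Mul(12, Rational(-1, 3)) = -4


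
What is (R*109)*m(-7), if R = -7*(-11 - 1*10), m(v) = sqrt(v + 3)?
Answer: 32046*I ≈ 32046.0*I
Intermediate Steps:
m(v) = sqrt(3 + v)
R = 147 (R = -7*(-11 - 10) = -7*(-21) = 147)
(R*109)*m(-7) = (147*109)*sqrt(3 - 7) = 16023*sqrt(-4) = 16023*(2*I) = 32046*I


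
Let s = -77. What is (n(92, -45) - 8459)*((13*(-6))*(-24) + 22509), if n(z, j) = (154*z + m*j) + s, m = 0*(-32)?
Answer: 137313792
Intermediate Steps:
m = 0
n(z, j) = -77 + 154*z (n(z, j) = (154*z + 0*j) - 77 = (154*z + 0) - 77 = 154*z - 77 = -77 + 154*z)
(n(92, -45) - 8459)*((13*(-6))*(-24) + 22509) = ((-77 + 154*92) - 8459)*((13*(-6))*(-24) + 22509) = ((-77 + 14168) - 8459)*(-78*(-24) + 22509) = (14091 - 8459)*(1872 + 22509) = 5632*24381 = 137313792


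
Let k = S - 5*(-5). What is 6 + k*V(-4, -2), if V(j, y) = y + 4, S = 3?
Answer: 62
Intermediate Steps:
V(j, y) = 4 + y
k = 28 (k = 3 - 5*(-5) = 3 + 25 = 28)
6 + k*V(-4, -2) = 6 + 28*(4 - 2) = 6 + 28*2 = 6 + 56 = 62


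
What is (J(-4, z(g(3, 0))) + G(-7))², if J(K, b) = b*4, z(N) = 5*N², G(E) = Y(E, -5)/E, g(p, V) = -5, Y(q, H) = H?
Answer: 12285025/49 ≈ 2.5071e+5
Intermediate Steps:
G(E) = -5/E
J(K, b) = 4*b
(J(-4, z(g(3, 0))) + G(-7))² = (4*(5*(-5)²) - 5/(-7))² = (4*(5*25) - 5*(-⅐))² = (4*125 + 5/7)² = (500 + 5/7)² = (3505/7)² = 12285025/49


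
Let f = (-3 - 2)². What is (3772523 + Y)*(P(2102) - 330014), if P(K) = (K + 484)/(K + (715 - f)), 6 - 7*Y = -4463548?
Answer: -14222314756744965/9772 ≈ -1.4554e+12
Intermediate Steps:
Y = 4463554/7 (Y = 6/7 - ⅐*(-4463548) = 6/7 + 4463548/7 = 4463554/7 ≈ 6.3765e+5)
f = 25 (f = (-5)² = 25)
P(K) = (484 + K)/(690 + K) (P(K) = (K + 484)/(K + (715 - 1*25)) = (484 + K)/(K + (715 - 25)) = (484 + K)/(K + 690) = (484 + K)/(690 + K))
(3772523 + Y)*(P(2102) - 330014) = (3772523 + 4463554/7)*((484 + 2102)/(690 + 2102) - 330014) = 30871215*(2586/2792 - 330014)/7 = 30871215*((1/2792)*2586 - 330014)/7 = 30871215*(1293/1396 - 330014)/7 = (30871215/7)*(-460698251/1396) = -14222314756744965/9772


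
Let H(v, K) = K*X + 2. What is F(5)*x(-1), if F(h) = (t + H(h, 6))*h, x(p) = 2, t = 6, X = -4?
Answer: -160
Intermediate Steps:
H(v, K) = 2 - 4*K (H(v, K) = K*(-4) + 2 = -4*K + 2 = 2 - 4*K)
F(h) = -16*h (F(h) = (6 + (2 - 4*6))*h = (6 + (2 - 24))*h = (6 - 22)*h = -16*h)
F(5)*x(-1) = -16*5*2 = -80*2 = -160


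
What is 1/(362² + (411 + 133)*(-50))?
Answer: 1/103844 ≈ 9.6298e-6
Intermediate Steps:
1/(362² + (411 + 133)*(-50)) = 1/(131044 + 544*(-50)) = 1/(131044 - 27200) = 1/103844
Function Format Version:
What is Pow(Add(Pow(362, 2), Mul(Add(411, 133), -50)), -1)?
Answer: Rational(1, 103844) ≈ 9.6298e-6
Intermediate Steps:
Pow(Add(Pow(362, 2), Mul(Add(411, 133), -50)), -1) = Pow(Add(131044, Mul(544, -50)), -1) = Pow(Add(131044, -27200), -1) = Pow(103844, -1) = Rational(1, 103844)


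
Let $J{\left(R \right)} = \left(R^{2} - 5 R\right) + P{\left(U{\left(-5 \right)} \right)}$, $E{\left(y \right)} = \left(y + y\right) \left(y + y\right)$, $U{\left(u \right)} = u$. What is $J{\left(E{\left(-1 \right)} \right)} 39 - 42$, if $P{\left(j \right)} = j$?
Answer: $-393$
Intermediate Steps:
$E{\left(y \right)} = 4 y^{2}$ ($E{\left(y \right)} = 2 y 2 y = 4 y^{2}$)
$J{\left(R \right)} = -5 + R^{2} - 5 R$ ($J{\left(R \right)} = \left(R^{2} - 5 R\right) - 5 = -5 + R^{2} - 5 R$)
$J{\left(E{\left(-1 \right)} \right)} 39 - 42 = \left(-5 + \left(4 \left(-1\right)^{2}\right)^{2} - 5 \cdot 4 \left(-1\right)^{2}\right) 39 - 42 = \left(-5 + \left(4 \cdot 1\right)^{2} - 5 \cdot 4 \cdot 1\right) 39 - 42 = \left(-5 + 4^{2} - 20\right) 39 - 42 = \left(-5 + 16 - 20\right) 39 - 42 = \left(-9\right) 39 - 42 = -351 - 42 = -393$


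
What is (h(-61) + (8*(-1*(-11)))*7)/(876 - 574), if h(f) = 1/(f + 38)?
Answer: 14167/6946 ≈ 2.0396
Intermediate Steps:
h(f) = 1/(38 + f)
(h(-61) + (8*(-1*(-11)))*7)/(876 - 574) = (1/(38 - 61) + (8*(-1*(-11)))*7)/(876 - 574) = (1/(-23) + (8*11)*7)/302 = (-1/23 + 88*7)*(1/302) = (-1/23 + 616)*(1/302) = (14167/23)*(1/302) = 14167/6946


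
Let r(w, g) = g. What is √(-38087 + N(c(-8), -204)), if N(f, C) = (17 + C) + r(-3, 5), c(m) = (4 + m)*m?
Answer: 7*I*√781 ≈ 195.62*I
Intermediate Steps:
c(m) = m*(4 + m)
N(f, C) = 22 + C (N(f, C) = (17 + C) + 5 = 22 + C)
√(-38087 + N(c(-8), -204)) = √(-38087 + (22 - 204)) = √(-38087 - 182) = √(-38269) = 7*I*√781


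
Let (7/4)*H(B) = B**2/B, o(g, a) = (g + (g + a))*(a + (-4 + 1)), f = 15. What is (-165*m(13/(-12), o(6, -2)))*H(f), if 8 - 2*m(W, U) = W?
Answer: -89925/14 ≈ -6423.2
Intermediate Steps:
o(g, a) = (-3 + a)*(a + 2*g) (o(g, a) = (g + (a + g))*(a - 3) = (a + 2*g)*(-3 + a) = (-3 + a)*(a + 2*g))
m(W, U) = 4 - W/2
H(B) = 4*B/7 (H(B) = 4*(B**2/B)/7 = 4*B/7)
(-165*m(13/(-12), o(6, -2)))*H(f) = (-165*(4 - 13/(2*(-12))))*((4/7)*15) = -165*(4 - 13*(-1)/(2*12))*(60/7) = -165*(4 - 1/2*(-13/12))*(60/7) = -165*(4 + 13/24)*(60/7) = -165*109/24*(60/7) = -5995/8*60/7 = -89925/14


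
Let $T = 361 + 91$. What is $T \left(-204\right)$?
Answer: $-92208$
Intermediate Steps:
$T = 452$
$T \left(-204\right) = 452 \left(-204\right) = -92208$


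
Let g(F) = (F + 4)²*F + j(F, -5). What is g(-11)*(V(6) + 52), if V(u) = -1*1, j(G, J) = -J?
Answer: -27234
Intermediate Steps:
g(F) = 5 + F*(4 + F)² (g(F) = (F + 4)²*F - 1*(-5) = (4 + F)²*F + 5 = F*(4 + F)² + 5 = 5 + F*(4 + F)²)
V(u) = -1
g(-11)*(V(6) + 52) = (5 - 11*(4 - 11)²)*(-1 + 52) = (5 - 11*(-7)²)*51 = (5 - 11*49)*51 = (5 - 539)*51 = -534*51 = -27234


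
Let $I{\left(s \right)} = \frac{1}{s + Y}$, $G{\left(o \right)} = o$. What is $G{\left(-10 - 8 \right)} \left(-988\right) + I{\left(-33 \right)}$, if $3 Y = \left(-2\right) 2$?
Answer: $\frac{1831749}{103} \approx 17784.0$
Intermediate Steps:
$Y = - \frac{4}{3}$ ($Y = \frac{\left(-2\right) 2}{3} = \frac{1}{3} \left(-4\right) = - \frac{4}{3} \approx -1.3333$)
$I{\left(s \right)} = \frac{1}{- \frac{4}{3} + s}$ ($I{\left(s \right)} = \frac{1}{s - \frac{4}{3}} = \frac{1}{- \frac{4}{3} + s}$)
$G{\left(-10 - 8 \right)} \left(-988\right) + I{\left(-33 \right)} = \left(-10 - 8\right) \left(-988\right) + \frac{3}{-4 + 3 \left(-33\right)} = \left(-10 - 8\right) \left(-988\right) + \frac{3}{-4 - 99} = \left(-18\right) \left(-988\right) + \frac{3}{-103} = 17784 + 3 \left(- \frac{1}{103}\right) = 17784 - \frac{3}{103} = \frac{1831749}{103}$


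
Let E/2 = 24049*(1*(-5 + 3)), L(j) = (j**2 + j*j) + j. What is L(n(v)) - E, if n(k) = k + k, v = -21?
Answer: 99682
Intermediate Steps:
n(k) = 2*k
L(j) = j + 2*j**2 (L(j) = (j**2 + j**2) + j = 2*j**2 + j = j + 2*j**2)
E = -96196 (E = 2*(24049*(1*(-5 + 3))) = 2*(24049*(1*(-2))) = 2*(24049*(-2)) = 2*(-48098) = -96196)
L(n(v)) - E = (2*(-21))*(1 + 2*(2*(-21))) - 1*(-96196) = -42*(1 + 2*(-42)) + 96196 = -42*(1 - 84) + 96196 = -42*(-83) + 96196 = 3486 + 96196 = 99682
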